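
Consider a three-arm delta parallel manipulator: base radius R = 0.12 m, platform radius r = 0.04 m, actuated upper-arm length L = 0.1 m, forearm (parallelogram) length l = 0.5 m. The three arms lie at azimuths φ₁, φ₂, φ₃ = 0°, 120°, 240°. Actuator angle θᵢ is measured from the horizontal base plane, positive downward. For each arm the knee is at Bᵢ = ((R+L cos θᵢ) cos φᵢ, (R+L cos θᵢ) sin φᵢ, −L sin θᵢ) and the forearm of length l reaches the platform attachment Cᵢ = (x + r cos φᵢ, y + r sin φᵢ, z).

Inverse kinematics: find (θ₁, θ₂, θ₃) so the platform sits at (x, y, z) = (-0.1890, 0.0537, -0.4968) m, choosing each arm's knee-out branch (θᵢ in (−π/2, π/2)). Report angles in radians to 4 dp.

φ1=0.0° → target in arm frame (-0.1890, 0.0537)
  A cos θ + B sin θ = C:  0.2690·cos θ + -0.4968·sin θ = -0.4103
  γ=atan2(-0.4968,0.2690)=-1.0745;  ψ=arccos(-0.7262)=2.3836;  θ1=γ+ψ≈1.3091
rotate P by −φ2: (0.1410, 0.1368, -0.4968)
  e−x'=-0.0610;  (l²−L²−(e−x')²−y'²−z²)/2L = -0.1463
  γ=atan2(-0.4968,-0.0610)=-1.6930;  ψ=arccos(-0.2922)=1.8674;  θ2=γ+ψ≈0.1744
arm 3 (φ=240.0°): x'=0.0480, y'=-0.1905
  A cos θ + B sin θ = C:  0.0320·cos θ + -0.4968·sin θ = -0.2207
  √(A²+B²)=0.4978;  θ3 = -1.5065+2.0301 ≈ 0.5236

θ₁ = 1.3091, θ₂ = 0.1744, θ₃ = 0.5236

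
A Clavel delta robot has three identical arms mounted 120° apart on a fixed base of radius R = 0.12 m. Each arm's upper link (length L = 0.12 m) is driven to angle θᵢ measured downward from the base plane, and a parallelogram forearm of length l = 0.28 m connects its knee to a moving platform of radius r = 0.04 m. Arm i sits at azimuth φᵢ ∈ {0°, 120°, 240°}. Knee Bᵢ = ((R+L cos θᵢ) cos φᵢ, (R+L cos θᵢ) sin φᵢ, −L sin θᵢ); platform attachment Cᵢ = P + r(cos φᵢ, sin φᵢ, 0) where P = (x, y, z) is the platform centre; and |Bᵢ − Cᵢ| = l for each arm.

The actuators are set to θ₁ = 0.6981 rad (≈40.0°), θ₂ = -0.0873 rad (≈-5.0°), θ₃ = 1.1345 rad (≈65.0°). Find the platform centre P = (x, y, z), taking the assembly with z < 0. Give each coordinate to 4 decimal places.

(-0.0111, 0.1222, -0.2503)

arm 1 at φ=0.0°: e+L cos θ1 = 0.1719;  S1 = (0.1719, 0.0000, -0.0771)
φ2=120.0°: virtual centre (-0.0998, 0.1728, 0.0105), radius l
φ3=240.0°: virtual centre (-0.0654, -0.1132, -0.1088), radius l
subtract pairs → two planes through P
[-0.5434 0.3456 0.1752]·P = 0.0044;  [-0.4746 -0.2264 -0.0633]·P = -0.0066
det = 0.2870;  x = 0.0045+0.0620z,  y = 0.0198+-0.4094z
quadratic in z: (1.1714)z²+(0.1173)z+(-0.0440)=0, √Δ=0.4690 → z ∈ {-0.2503, 0.1501}; z = -0.2503 (taking z<0)
x = -0.0111, y = 0.1222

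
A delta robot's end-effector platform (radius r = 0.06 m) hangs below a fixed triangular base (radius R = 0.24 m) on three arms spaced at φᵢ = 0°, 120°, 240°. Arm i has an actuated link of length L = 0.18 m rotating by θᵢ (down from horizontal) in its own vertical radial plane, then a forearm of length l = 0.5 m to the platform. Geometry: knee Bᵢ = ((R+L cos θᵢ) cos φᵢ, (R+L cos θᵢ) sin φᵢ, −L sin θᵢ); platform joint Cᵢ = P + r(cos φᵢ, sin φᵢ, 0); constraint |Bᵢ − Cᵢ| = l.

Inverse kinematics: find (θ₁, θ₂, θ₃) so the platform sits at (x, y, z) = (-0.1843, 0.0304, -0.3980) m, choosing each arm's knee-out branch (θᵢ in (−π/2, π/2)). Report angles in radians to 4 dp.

φ1=0.0° → target in arm frame (-0.1843, 0.0304)
  A cos θ + B sin θ = C:  0.3643·cos θ + -0.3980·sin θ = -0.2068
  γ=atan2(-0.3980,0.3643)=-0.8296;  ψ=arccos(-0.3833)=1.9641;  θ1=γ+ψ≈1.1345
rotate P by −φ2: (0.1185, 0.1444, -0.3980)
  A cos θ + B sin θ = C:  0.0615·cos θ + -0.3980·sin θ = 0.0960
  γ=atan2(-0.3980,0.0615)=-1.4174;  ψ=arccos(0.2384)=1.3301;  θ2=γ+ψ≈-0.0873
φ3=240.0° → target in arm frame (0.0658, -0.1748)
  A cos θ + B sin θ = C:  0.1142·cos θ + -0.3980·sin θ = 0.0433
  θ3 = atan2(B,A) + arccos(C/0.4141) = 0.1745

θ₁ = 1.1345, θ₂ = -0.0873, θ₃ = 0.1745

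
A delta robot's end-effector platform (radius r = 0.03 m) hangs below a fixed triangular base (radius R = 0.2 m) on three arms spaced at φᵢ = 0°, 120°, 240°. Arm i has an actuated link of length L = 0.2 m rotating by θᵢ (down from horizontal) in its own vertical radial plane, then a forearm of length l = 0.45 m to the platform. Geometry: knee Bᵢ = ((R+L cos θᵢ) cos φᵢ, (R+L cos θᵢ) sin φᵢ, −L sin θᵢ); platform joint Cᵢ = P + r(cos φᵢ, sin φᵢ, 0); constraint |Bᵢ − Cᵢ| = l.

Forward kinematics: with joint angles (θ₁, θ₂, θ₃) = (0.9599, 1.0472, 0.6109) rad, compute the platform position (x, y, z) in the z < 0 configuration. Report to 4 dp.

arm 1 at φ=0.0°: e+L cos θ1 = 0.2847;  S1 = (0.2847, 0.0000, -0.1638)
arm 2 at φ=120.0°: e+L cos θ2 = 0.2700;  S2 = (-0.1350, 0.2338, -0.1732)
S3 = (0.3338·cos240.0°, 0.3338·sin240.0°, -0.1147) = (-0.1669, -0.2891, -0.1147)
|S₂|²−|S₁|² = -0.0050;  |S₃|²−|S₁|² = 0.0167
[-0.8394 0.4677 -0.0188]·P = -0.0050;  [-0.9033 -0.5782 0.0982]·P = 0.0167
Cramer: x(z) = -0.0054+0.0386z;  y(z) = -0.0204+0.1095z
into |P−S₁|² = l²: 1.0135z² + 0.3008z + -0.0911 = 0;  Δ = 0.4596;  z = -0.4828 or 0.1861 → z<0 root = -0.4828
x = -0.0241, y = -0.0733

(-0.0241, -0.0733, -0.4828)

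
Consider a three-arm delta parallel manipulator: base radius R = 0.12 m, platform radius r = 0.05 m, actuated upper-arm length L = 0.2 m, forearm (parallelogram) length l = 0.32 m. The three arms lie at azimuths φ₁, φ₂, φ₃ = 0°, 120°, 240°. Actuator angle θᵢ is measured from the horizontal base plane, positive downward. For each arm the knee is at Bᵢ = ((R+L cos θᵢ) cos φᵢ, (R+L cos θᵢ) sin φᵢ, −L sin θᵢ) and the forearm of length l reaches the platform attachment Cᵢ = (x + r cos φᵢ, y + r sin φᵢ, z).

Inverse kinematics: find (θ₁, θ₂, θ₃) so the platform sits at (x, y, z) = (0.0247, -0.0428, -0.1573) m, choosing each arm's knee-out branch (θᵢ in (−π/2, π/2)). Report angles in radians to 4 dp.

θ₁ = -0.2615, θ₂ = 0.3487, θ₃ = -0.2617

φ1=0.0° → target in arm frame (0.0247, -0.0428)
  A=0.0453, B=-0.1573, C=(l²−L²−A²−y'²−z²)/(2L)=0.0844
  θ1 = atan2(B,A) + arccos(C/0.1637) = -0.2615
arm 2 (φ=120.0°): x'=-0.0494, y'=0.0000
  e−x'=0.1194;  (l²−L²−(e−x')²−y'²−z²)/2L = 0.0585
  γ=atan2(-0.1573,0.1194)=-0.9215;  ψ=arccos(0.2962)=1.2701;  θ2=γ+ψ≈0.3487
arm 3 (φ=240.0°): x'=0.0247, y'=0.0428
  A cos θ + B sin θ = C:  0.0453·cos θ + -0.1573·sin θ = 0.0844
  √(A²+B²)=0.1637;  θ3 = -1.2905+1.0288 ≈ -0.2617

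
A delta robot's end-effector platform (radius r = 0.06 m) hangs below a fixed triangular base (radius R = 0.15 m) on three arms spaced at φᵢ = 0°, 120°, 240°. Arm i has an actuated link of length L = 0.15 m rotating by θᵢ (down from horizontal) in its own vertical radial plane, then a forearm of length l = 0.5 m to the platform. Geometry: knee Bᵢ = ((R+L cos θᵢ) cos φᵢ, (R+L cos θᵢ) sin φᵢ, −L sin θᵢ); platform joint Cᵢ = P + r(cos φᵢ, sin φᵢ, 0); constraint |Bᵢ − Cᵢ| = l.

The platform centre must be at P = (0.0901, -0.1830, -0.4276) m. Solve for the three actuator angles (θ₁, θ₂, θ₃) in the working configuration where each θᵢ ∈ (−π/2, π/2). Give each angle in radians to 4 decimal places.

θ₁ = -0.0874, θ₂ = 0.8728, θ₃ = -0.1747

φ1=0.0° → target in arm frame (0.0901, -0.1830)
  A=-0.0001, B=-0.4276, C=(l²−L²−A²−y'²−z²)/(2L)=0.0372
  √(A²+B²)=0.4276;  θ1 = -1.5710+1.4836 ≈ -0.0874
arm 2 (φ=120.0°): x'=-0.2035, y'=0.0135
  e−x'=0.2935;  (l²−L²−(e−x')²−y'²−z²)/2L = -0.1389
  γ=atan2(-0.4276,0.2935)=-0.9692;  ψ=arccos(-0.2679)=1.8420;  θ2=γ+ψ≈0.8728
arm 3 (φ=240.0°): x'=0.1134, y'=0.1695
  A cos θ + B sin θ = C:  -0.0234·cos θ + -0.4276·sin θ = 0.0512
  γ=atan2(-0.4276,-0.0234)=-1.6255;  ψ=arccos(0.1196)=1.4509;  θ3=γ+ψ≈-0.1747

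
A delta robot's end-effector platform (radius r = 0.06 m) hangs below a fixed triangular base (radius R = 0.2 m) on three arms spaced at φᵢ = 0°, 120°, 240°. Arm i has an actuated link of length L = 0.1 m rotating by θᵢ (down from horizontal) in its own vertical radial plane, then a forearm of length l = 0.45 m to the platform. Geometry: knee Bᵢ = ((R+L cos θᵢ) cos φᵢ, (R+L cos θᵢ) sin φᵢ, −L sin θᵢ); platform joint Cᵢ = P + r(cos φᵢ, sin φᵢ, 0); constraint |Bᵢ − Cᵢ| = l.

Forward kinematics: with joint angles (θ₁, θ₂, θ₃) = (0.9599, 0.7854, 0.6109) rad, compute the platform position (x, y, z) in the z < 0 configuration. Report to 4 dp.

φ1=0.0°: virtual centre (0.1974, 0.0000, -0.0819), radius l
arm 2 at φ=120.0°: e+L cos θ2 = 0.2107;  centre 2 = (-0.1054, 0.1825, -0.0707)
centre 3 = (0.2219·cos240.0°, 0.2219·sin240.0°, -0.0574) = (-0.1110, -0.1922, -0.0574)
eliminate P² terms by subtracting sphere 1 from 2 and 3
linear system: -0.6054x+0.3650y = 0.0037−0.0224z; -0.6166x+-0.3844y = 0.0069−0.0491z
Cramer: x(z) = -0.0086+0.0580z;  y(z) = -0.0041+0.0348z
into |P−centre ₁|² = l²: 1.0046z² + 0.1397z + -0.1533 = 0;  Δ = 0.6357;  z = -0.4664 or 0.3273 → z<0 root = -0.4664
x = -0.0357, y = -0.0203

(-0.0357, -0.0203, -0.4664)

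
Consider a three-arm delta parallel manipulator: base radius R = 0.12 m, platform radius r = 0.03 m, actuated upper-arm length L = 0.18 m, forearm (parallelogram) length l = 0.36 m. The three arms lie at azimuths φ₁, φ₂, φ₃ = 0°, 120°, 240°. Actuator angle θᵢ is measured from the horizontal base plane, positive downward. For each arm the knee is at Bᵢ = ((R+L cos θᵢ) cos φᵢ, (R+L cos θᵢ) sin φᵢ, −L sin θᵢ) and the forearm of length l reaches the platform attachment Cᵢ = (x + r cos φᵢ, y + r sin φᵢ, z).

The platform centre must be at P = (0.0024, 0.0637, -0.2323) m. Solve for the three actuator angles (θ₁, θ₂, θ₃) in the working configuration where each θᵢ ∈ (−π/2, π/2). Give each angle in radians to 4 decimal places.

θ₁ = 0.0004, θ₂ = -0.3490, θ₃ = 0.3489

φ1=0.0° → target in arm frame (0.0024, 0.0637)
  e−x'=0.0876;  (l²−L²−(e−x')²−y'²−z²)/2L = 0.0875
  √(A²+B²)=0.2483;  θ1 = -1.2102+1.2106 ≈ 0.0004
φ2=120.0° → target in arm frame (0.0540, -0.0339)
  A=0.0360, B=-0.2323, C=(l²−L²−A²−y'²−z²)/(2L)=0.1133
  √(A²+B²)=0.2351;  θ2 = -1.4169+1.0679 ≈ -0.3490
rotate P by −φ3: (-0.0564, -0.0298, -0.2323)
  e−x'=0.1464;  (l²−L²−(e−x')²−y'²−z²)/2L = 0.0581
  θ3 = atan2(B,A) + arccos(C/0.2746) = 0.3489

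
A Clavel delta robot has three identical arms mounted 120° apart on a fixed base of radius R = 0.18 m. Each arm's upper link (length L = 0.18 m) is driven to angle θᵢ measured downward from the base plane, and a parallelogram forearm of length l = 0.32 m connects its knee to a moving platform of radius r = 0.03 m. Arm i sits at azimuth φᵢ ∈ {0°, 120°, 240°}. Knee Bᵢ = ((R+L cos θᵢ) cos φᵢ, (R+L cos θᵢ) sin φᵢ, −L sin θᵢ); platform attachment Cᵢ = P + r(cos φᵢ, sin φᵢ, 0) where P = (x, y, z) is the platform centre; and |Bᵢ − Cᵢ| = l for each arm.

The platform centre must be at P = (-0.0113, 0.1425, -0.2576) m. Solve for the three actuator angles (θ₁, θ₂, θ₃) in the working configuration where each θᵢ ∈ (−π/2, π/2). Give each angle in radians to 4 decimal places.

θ₁ = 0.9602, θ₂ = 0.0873, θ₃ = 1.3965

arm 1 (φ=0.0°): x'=-0.0113, y'=0.1425
  A cos θ + B sin θ = C:  0.1613·cos θ + -0.2576·sin θ = -0.1186
  θ1 = atan2(B,A) + arccos(C/0.3039) = 0.9602
rotate P by −φ2: (0.1291, -0.0615, -0.2576)
  A=0.0209, B=-0.2576, C=(l²−L²−A²−y'²−z²)/(2L)=-0.0016
  γ=atan2(-0.2576,0.0209)=-1.4897;  ψ=arccos(-0.0062)=1.5770;  θ2=γ+ψ≈0.0873
arm 3 (φ=240.0°): x'=-0.1178, y'=-0.0810
  e−x'=0.2678;  (l²−L²−(e−x')²−y'²−z²)/2L = -0.2073
  θ3 = atan2(B,A) + arccos(C/0.3716) = 1.3965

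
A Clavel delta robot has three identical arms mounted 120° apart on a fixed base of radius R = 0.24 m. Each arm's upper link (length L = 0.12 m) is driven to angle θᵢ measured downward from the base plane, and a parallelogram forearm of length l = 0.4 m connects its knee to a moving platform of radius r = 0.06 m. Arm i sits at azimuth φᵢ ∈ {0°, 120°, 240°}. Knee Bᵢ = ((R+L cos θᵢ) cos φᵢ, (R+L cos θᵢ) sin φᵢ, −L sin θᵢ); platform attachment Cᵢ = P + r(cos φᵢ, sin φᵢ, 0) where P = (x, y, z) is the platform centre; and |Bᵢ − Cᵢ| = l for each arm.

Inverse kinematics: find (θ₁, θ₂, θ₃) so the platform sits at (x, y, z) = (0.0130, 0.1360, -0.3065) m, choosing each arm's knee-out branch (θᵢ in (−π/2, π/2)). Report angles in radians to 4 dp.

φ1=0.0° → target in arm frame (0.0130, 0.1360)
  A cos θ + B sin θ = C:  0.1670·cos θ + -0.3065·sin θ = 0.0220
  γ=atan2(-0.3065,0.1670)=-1.0719;  ψ=arccos(0.0629)=1.5078;  θ1=γ+ψ≈0.4359
arm 2 (φ=120.0°): x'=0.1113, y'=-0.0793
  A=0.0687, B=-0.3065, C=(l²−L²−A²−y'²−z²)/(2L)=0.1694
  √(A²+B²)=0.3141;  θ2 = -1.3502+1.0012 ≈ -0.3490
arm 3 (φ=240.0°): x'=-0.1243, y'=-0.0567
  A cos θ + B sin θ = C:  0.3043·cos θ + -0.3065·sin θ = -0.1839
  γ=atan2(-0.3065,0.3043)=-0.7890;  ψ=arccos(-0.4259)=2.0108;  θ3=γ+ψ≈1.2217

θ₁ = 0.4359, θ₂ = -0.3490, θ₃ = 1.2217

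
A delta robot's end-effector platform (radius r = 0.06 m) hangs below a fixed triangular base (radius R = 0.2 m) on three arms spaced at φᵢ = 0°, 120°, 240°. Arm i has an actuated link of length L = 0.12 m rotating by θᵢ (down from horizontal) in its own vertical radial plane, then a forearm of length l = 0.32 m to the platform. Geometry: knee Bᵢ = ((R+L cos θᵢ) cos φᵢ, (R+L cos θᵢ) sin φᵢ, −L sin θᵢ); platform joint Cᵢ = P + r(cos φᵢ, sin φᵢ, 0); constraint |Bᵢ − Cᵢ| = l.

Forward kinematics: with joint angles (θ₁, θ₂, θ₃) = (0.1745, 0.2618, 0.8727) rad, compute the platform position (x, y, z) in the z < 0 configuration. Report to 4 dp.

centre 1 = (0.2582·cos0.0°, 0.2582·sin0.0°, -0.0208) = (0.2582, 0.0000, -0.0208)
φ2=120.0°: virtual centre (-0.1280, 0.2216, -0.0311), radius l
centre 3 = (0.2171·cos240.0°, 0.2171·sin240.0°, -0.0919) = (-0.1086, -0.1880, -0.0919)
eliminate P² terms by subtracting sphere 1 from 2 and 3
plane₁₂: -0.7723x+0.4433y+-0.0204z = -0.0006
Cramer: x(z) = 0.0087-0.1149z;  y(z) = 0.0137-0.1540z
into |P−centre ₁|² = l²: 1.0369z² + 0.0948z + -0.0395 = 0;  Δ = 0.1729;  z = -0.2462 or 0.1548 → z<0 root = -0.2462
x = 0.0369, y = 0.0516

(0.0369, 0.0516, -0.2462)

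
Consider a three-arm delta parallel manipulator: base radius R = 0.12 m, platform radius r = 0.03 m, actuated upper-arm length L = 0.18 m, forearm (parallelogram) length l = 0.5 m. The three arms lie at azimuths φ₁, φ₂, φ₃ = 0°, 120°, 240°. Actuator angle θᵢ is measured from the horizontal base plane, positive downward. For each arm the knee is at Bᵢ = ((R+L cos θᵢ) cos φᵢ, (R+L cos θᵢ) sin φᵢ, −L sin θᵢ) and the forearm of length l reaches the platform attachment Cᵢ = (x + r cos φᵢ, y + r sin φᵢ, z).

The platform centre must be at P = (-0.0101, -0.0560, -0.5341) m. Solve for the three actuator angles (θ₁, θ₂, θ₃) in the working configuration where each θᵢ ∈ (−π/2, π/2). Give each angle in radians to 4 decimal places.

θ₁ = 0.6112, θ₂ = 0.6983, θ₃ = 0.4363

arm 1 (φ=0.0°): x'=-0.0101, y'=-0.0560
  A=0.1001, B=-0.5341, C=(l²−L²−A²−y'²−z²)/(2L)=-0.2245
  √(A²+B²)=0.5434;  θ1 = -1.3855+1.9967 ≈ 0.6112
φ2=120.0° → target in arm frame (-0.0434, 0.0367)
  A cos θ + B sin θ = C:  0.1334·cos θ + -0.5341·sin θ = -0.2412
  θ2 = atan2(B,A) + arccos(C/0.5505) = 0.6983
arm 3 (φ=240.0°): x'=0.0535, y'=0.0193
  A cos θ + B sin θ = C:  0.0365·cos θ + -0.5341·sin θ = -0.1927
  √(A²+B²)=0.5353;  θ3 = -1.5027+1.9390 ≈ 0.4363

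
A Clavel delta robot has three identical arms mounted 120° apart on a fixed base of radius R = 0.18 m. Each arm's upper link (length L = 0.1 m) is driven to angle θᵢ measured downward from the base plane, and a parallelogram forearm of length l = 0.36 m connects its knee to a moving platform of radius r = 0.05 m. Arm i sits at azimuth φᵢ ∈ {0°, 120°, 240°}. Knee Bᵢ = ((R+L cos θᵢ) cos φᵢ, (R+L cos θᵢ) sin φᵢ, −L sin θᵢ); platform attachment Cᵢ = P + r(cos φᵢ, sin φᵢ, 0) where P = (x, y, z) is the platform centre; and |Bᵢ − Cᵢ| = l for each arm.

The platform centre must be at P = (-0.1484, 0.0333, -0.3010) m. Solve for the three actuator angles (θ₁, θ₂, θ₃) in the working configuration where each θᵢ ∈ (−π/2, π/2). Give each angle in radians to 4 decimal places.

θ₁ = 1.3963, θ₂ = -0.1744, θ₃ = 0.2619

φ1=0.0° → target in arm frame (-0.1484, 0.0333)
  A cos θ + B sin θ = C:  0.2784·cos θ + -0.3010·sin θ = -0.2481
  √(A²+B²)=0.4100;  θ1 = -0.8244+2.2206 ≈ 1.3963
φ2=120.0° → target in arm frame (0.1030, 0.1119)
  A=0.0270, B=-0.3010, C=(l²−L²−A²−y'²−z²)/(2L)=0.0788
  θ2 = atan2(B,A) + arccos(C/0.3022) = -0.1744
rotate P by −φ3: (0.0454, -0.1452, -0.3010)
  A cos θ + B sin θ = C:  0.0846·cos θ + -0.3010·sin θ = 0.0038
  √(A²+B²)=0.3127;  θ3 = -1.2967+1.5586 ≈ 0.2619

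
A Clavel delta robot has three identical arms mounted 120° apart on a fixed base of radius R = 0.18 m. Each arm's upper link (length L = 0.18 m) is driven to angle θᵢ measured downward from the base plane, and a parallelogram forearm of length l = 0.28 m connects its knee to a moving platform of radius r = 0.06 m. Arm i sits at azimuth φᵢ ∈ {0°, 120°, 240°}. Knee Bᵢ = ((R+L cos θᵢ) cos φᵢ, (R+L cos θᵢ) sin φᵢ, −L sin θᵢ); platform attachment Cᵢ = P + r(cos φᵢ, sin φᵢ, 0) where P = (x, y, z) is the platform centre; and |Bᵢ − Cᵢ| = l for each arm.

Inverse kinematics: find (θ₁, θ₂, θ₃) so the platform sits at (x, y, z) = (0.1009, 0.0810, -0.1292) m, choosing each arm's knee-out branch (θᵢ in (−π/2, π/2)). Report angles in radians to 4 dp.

θ₁ = -0.3494, θ₂ = 0.6110, θ₃ = 1.3964

arm 1 (φ=0.0°): x'=0.1009, y'=0.0810
  A cos θ + B sin θ = C:  0.0191·cos θ + -0.1292·sin θ = 0.0622
  √(A²+B²)=0.1306;  θ1 = -1.4240+1.0747 ≈ -0.3494
arm 2 (φ=120.0°): x'=0.0197, y'=-0.1279
  A cos θ + B sin θ = C:  0.1003·cos θ + -0.1292·sin θ = 0.0080
  √(A²+B²)=0.1636;  θ2 = -0.9107+1.5216 ≈ 0.6110
φ3=240.0° → target in arm frame (-0.1206, 0.0469)
  A cos θ + B sin θ = C:  0.2406·cos θ + -0.1292·sin θ = -0.0855
  √(A²+B²)=0.2731;  θ3 = -0.4928+1.8892 ≈ 1.3964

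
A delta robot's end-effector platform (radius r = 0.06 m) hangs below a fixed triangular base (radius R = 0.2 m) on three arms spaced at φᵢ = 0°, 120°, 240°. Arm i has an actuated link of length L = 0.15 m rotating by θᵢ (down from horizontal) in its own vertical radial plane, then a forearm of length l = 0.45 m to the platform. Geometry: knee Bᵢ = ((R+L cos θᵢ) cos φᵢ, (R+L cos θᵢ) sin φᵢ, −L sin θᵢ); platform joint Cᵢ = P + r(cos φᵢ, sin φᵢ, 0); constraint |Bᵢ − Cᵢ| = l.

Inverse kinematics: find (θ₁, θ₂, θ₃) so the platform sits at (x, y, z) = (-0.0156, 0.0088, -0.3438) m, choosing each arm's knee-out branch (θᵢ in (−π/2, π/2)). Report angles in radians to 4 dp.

rotate P by −φ1: (-0.0156, 0.0088, -0.3438)
  e−x'=0.1556;  (l²−L²−(e−x')²−y'²−z²)/2L = 0.1250
  γ=atan2(-0.3438,0.1556)=-1.1458;  ψ=arccos(0.3314)=1.2331;  θ1=γ+ψ≈0.0873
rotate P by −φ2: (0.0154, 0.0091, -0.3438)
  A cos θ + B sin θ = C:  0.1246·cos θ + -0.3438·sin θ = 0.1540
  θ2 = atan2(B,A) + arccos(C/0.3657) = -0.0870
rotate P by −φ3: (0.0002, -0.0179, -0.3438)
  e−x'=0.1398;  (l²−L²−(e−x')²−y'²−z²)/2L = 0.1398
  θ3 = atan2(B,A) + arccos(C/0.3711) = 0.0001

θ₁ = 0.0873, θ₂ = -0.0870, θ₃ = 0.0001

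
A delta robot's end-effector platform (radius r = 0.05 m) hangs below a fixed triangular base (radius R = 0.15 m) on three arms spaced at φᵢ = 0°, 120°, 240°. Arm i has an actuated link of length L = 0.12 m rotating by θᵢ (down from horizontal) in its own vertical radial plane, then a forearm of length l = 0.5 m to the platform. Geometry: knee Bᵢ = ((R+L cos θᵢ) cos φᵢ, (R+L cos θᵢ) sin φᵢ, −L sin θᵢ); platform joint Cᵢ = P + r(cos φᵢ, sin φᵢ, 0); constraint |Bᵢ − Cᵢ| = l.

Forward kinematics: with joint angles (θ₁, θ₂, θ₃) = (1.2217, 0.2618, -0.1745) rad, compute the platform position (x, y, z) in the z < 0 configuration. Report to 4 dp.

arm 1 at φ=0.0°: e+L cos θ1 = 0.1410;  O1 = (0.1410, 0.0000, -0.1128)
φ2=120.0°: virtual centre (-0.1080, 0.1870, -0.0311), radius l
φ3=240.0°: virtual centre (-0.1091, -0.1889, 0.0208), radius l
eliminate P² terms by subtracting sphere 1 from 2 and 3
[-0.4980 0.3740 0.1634]·P = 0.0150;  [-0.5003 -0.3779 0.2672]·P = 0.0154
Cramer: x(z) = -0.0305+0.4308z;  y(z) = -0.0005+0.1367z
quadratic in z: (1.2043)z²+(0.0776)z+(-0.2079)=0, √Δ=1.0037 → z ∈ {-0.4489, 0.3845}; z = -0.4489 (taking z<0)
x = -0.2239, y = -0.0619

(-0.2239, -0.0619, -0.4489)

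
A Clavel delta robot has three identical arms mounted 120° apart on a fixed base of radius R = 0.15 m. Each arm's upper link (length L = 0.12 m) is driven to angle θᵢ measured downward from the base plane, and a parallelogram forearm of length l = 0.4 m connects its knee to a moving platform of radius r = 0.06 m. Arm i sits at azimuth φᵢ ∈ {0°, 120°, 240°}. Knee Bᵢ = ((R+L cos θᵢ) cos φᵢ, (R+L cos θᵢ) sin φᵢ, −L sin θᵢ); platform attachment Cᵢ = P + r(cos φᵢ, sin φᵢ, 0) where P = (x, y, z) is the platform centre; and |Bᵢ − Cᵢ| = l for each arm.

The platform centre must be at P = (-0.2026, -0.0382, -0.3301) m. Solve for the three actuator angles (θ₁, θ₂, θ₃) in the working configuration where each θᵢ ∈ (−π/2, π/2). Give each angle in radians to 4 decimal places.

φ1=0.0° → target in arm frame (-0.2026, -0.0382)
  A cos θ + B sin θ = C:  0.2926·cos θ + -0.3301·sin θ = -0.2102
  √(A²+B²)=0.4411;  θ1 = -0.8455+2.0674 ≈ 1.2219
φ2=120.0° → target in arm frame (0.0682, 0.1946)
  e−x'=0.0218;  (l²−L²−(e−x')²−y'²−z²)/2L = -0.0071
  θ2 = atan2(B,A) + arccos(C/0.3308) = 0.0872
φ3=240.0° → target in arm frame (0.1344, -0.1564)
  A cos θ + B sin θ = C:  -0.0444·cos θ + -0.3301·sin θ = 0.0426
  γ=atan2(-0.3301,-0.0444)=-1.7044;  ψ=arccos(0.1278)=1.4426;  θ3=γ+ψ≈-0.2618

θ₁ = 1.2219, θ₂ = 0.0872, θ₃ = -0.2618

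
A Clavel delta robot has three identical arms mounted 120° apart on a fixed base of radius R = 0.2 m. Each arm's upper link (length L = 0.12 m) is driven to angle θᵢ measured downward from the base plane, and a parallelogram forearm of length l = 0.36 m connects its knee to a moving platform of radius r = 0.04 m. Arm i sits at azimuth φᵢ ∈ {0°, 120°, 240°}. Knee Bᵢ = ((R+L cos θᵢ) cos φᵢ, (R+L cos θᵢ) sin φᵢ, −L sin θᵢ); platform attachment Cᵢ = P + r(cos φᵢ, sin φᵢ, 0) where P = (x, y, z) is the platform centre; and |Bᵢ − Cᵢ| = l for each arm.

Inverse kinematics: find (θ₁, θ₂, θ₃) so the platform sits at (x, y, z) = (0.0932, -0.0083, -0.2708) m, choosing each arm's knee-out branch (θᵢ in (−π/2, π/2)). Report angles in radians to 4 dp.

θ₁ = -0.3498, θ₂ = 0.7857, θ₃ = 0.6980

rotate P by −φ1: (0.0932, -0.0083, -0.2708)
  A=0.0668, B=-0.2708, C=(l²−L²−A²−y'²−z²)/(2L)=0.1556
  γ=atan2(-0.2708,0.0668)=-1.3289;  ψ=arccos(0.5578)=0.9791;  θ1=γ+ψ≈-0.3498
rotate P by −φ2: (-0.0538, -0.0766, -0.2708)
  A cos θ + B sin θ = C:  0.2138·cos θ + -0.2708·sin θ = -0.0404
  θ2 = atan2(B,A) + arccos(C/0.3450) = 0.7857
arm 3 (φ=240.0°): x'=-0.0394, y'=0.0849
  A cos θ + B sin θ = C:  0.1994·cos θ + -0.2708·sin θ = -0.0212
  √(A²+B²)=0.3363;  θ3 = -0.9361+1.6340 ≈ 0.6980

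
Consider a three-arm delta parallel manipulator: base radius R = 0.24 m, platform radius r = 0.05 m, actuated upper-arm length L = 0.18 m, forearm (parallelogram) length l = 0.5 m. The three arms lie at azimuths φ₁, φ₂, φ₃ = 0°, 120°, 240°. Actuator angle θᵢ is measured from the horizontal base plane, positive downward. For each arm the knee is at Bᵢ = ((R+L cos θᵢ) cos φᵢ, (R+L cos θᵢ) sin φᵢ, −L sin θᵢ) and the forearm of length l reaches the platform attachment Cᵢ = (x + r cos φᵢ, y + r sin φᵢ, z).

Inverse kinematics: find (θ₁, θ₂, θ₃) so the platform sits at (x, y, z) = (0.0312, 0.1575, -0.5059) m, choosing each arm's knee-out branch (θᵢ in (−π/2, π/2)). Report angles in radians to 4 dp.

φ1=0.0° → target in arm frame (0.0312, 0.1575)
  A cos θ + B sin θ = C:  0.1588·cos θ + -0.5059·sin θ = -0.2454
  θ1 = atan2(B,A) + arccos(C/0.5302) = 0.7854
φ2=120.0° → target in arm frame (0.1208, -0.1058)
  A cos θ + B sin θ = C:  0.0692·cos θ + -0.5059·sin θ = -0.1509
  √(A²+B²)=0.5106;  θ2 = -1.4349+1.8707 ≈ 0.4359
φ3=240.0° → target in arm frame (-0.1520, -0.0517)
  e−x'=0.3420;  (l²−L²−(e−x')²−y'²−z²)/2L = -0.4388
  θ3 = atan2(B,A) + arccos(C/0.6107) = 1.3962

θ₁ = 0.7854, θ₂ = 0.4359, θ₃ = 1.3962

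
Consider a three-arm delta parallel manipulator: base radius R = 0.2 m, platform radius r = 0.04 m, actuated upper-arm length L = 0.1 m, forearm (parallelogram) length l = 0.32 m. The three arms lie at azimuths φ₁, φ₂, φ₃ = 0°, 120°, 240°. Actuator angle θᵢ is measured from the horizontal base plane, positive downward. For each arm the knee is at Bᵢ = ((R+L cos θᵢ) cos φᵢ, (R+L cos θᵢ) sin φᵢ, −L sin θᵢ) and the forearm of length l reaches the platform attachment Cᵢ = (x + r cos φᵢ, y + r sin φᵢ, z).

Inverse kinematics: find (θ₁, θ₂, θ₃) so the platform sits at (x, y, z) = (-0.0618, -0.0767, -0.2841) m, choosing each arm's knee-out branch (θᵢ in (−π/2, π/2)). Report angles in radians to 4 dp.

θ₁ = 1.3088, θ₂ = 1.1347, θ₃ = 0.0874

rotate P by −φ1: (-0.0618, -0.0767, -0.2841)
  e−x'=0.2218;  (l²−L²−(e−x')²−y'²−z²)/2L = -0.2170
  θ1 = atan2(B,A) + arccos(C/0.3604) = 1.3088
φ2=120.0° → target in arm frame (-0.0355, 0.0919)
  A=0.1955, B=-0.2841, C=(l²−L²−A²−y'²−z²)/(2L)=-0.1749
  √(A²+B²)=0.3449;  θ2 = -0.9680+2.1027 ≈ 1.1347
rotate P by −φ3: (0.0973, -0.0152, -0.2841)
  A cos θ + B sin θ = C:  0.0627·cos θ + -0.2841·sin θ = 0.0376
  θ3 = atan2(B,A) + arccos(C/0.2909) = 0.0874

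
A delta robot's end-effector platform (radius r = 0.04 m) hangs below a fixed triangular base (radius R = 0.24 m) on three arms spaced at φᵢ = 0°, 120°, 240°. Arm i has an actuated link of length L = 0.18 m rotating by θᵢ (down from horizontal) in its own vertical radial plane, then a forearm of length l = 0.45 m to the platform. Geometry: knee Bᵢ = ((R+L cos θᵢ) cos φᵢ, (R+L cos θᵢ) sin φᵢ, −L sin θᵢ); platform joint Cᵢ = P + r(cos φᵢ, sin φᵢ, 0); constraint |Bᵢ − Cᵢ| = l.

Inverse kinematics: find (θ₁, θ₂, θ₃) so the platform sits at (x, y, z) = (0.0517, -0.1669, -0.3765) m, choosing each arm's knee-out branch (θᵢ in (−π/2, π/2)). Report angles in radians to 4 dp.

rotate P by −φ1: (0.0517, -0.1669, -0.3765)
  A=0.1483, B=-0.3765, C=(l²−L²−A²−y'²−z²)/(2L)=-0.0597
  γ=atan2(-0.3765,0.1483)=-1.1956;  ψ=arccos(-0.1476)=1.7189;  θ1=γ+ψ≈0.5234
arm 2 (φ=120.0°): x'=-0.1704, y'=0.0387
  A=0.3704, B=-0.3765, C=(l²−L²−A²−y'²−z²)/(2L)=-0.3065
  θ2 = atan2(B,A) + arccos(C/0.5281) = 1.3963
φ3=240.0° → target in arm frame (0.1187, 0.1282)
  e−x'=0.0813;  (l²−L²−(e−x')²−y'²−z²)/2L = 0.0147
  √(A²+B²)=0.3852;  θ3 = -1.3581+1.5326 ≈ 0.1745

θ₁ = 0.5234, θ₂ = 1.3963, θ₃ = 0.1745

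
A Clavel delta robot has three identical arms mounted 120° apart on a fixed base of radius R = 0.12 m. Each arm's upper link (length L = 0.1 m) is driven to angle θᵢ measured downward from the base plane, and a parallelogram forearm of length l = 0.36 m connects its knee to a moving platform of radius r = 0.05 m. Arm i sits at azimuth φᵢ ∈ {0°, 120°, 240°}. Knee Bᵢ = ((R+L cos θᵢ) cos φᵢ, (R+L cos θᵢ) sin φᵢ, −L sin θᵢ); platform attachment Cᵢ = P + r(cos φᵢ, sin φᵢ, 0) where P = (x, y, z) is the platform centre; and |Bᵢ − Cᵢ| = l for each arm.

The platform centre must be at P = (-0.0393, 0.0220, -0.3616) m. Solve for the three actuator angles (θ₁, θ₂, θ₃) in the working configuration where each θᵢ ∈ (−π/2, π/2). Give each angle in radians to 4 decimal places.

arm 1 (φ=0.0°): x'=-0.0393, y'=0.0220
  A cos θ + B sin θ = C:  0.1093·cos θ + -0.3616·sin θ = -0.1179
  θ1 = atan2(B,A) + arccos(C/0.3778) = 0.6110
rotate P by −φ2: (0.0387, 0.0230, -0.3616)
  e−x'=0.0313;  (l²−L²−(e−x')²−y'²−z²)/2L = -0.0633
  θ2 = atan2(B,A) + arccos(C/0.3630) = 0.2617
φ3=240.0° → target in arm frame (0.0006, -0.0450)
  e−x'=0.0694;  (l²−L²−(e−x')²−y'²−z²)/2L = -0.0900
  √(A²+B²)=0.3682;  θ3 = -1.3812+1.8177 ≈ 0.4366

θ₁ = 0.6110, θ₂ = 0.2617, θ₃ = 0.4366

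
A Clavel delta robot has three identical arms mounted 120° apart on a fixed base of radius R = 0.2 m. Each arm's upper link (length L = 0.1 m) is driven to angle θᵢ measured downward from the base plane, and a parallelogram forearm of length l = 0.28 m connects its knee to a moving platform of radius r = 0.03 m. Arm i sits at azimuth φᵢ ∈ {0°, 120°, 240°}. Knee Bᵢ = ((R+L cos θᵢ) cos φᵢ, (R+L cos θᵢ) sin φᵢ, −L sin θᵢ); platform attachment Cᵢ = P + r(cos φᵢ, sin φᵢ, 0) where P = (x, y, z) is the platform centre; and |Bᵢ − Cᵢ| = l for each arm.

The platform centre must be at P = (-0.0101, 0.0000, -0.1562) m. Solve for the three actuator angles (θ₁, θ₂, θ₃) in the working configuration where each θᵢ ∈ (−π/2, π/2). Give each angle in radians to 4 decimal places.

θ₁ = 0.6113, θ₂ = 0.4359, θ₃ = 0.4359

rotate P by −φ1: (-0.0101, 0.0000, -0.1562)
  A=0.1801, B=-0.1562, C=(l²−L²−A²−y'²−z²)/(2L)=0.0578
  θ1 = atan2(B,A) + arccos(C/0.2384) = 0.6113
rotate P by −φ2: (0.0050, 0.0087, -0.1562)
  e−x'=0.1650;  (l²−L²−(e−x')²−y'²−z²)/2L = 0.0836
  √(A²+B²)=0.2272;  θ2 = -0.7582+1.1940 ≈ 0.4359
arm 3 (φ=240.0°): x'=0.0051, y'=-0.0087
  A=0.1650, B=-0.1562, C=(l²−L²−A²−y'²−z²)/(2L)=0.0836
  γ=atan2(-0.1562,0.1650)=-0.7582;  ψ=arccos(0.3679)=1.1940;  θ3=γ+ψ≈0.4359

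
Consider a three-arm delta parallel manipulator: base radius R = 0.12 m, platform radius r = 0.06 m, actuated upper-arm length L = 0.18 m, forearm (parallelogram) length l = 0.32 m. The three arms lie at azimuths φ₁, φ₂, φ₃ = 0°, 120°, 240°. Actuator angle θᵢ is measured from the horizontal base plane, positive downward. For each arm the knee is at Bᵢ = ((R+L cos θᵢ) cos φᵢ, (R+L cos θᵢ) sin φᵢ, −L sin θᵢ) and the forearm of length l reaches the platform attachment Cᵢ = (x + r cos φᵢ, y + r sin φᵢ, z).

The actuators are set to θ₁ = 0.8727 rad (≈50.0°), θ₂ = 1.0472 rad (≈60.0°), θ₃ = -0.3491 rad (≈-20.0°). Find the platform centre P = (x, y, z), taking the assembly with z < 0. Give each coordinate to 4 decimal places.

(-0.0661, -0.1746, -0.2538)

arm 1 at φ=0.0°: (R−r)+L cos θ1 = 0.1757;  centre 1 = (0.1757, 0.0000, -0.1379)
centre 2 = (0.1500·cos120.0°, 0.1500·sin120.0°, -0.1559) = (-0.0750, 0.1299, -0.1559)
φ3=240.0°: virtual centre (-0.1146, -0.1984, 0.0616), radius l
subtract pairs → two planes through P
linear system: -0.5014x+0.2598y = -0.0031−-0.0360z; -0.5805x+-0.3969y = 0.0064−0.3989z
Cramer: x(z) = -0.0013+0.2554z;  y(z) = -0.0143+0.6315z
sphere 1 gives Az²+Bz+C=0 with A=1.4640, B=0.1673, C=-0.0519;  B²−4AC=0.3317;  roots -0.2538, 0.1396;  negative root z = -0.2538
x = -0.0661, y = -0.1746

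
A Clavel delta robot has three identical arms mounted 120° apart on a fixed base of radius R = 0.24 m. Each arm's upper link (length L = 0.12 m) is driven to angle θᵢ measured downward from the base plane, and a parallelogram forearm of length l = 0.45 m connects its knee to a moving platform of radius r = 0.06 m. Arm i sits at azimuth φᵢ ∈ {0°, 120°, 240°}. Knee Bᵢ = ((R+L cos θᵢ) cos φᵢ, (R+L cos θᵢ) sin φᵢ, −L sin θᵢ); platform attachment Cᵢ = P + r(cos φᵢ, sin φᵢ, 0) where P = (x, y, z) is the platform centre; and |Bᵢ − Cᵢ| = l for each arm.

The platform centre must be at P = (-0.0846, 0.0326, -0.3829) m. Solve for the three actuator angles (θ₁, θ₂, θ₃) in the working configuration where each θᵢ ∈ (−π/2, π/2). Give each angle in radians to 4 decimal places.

θ₁ = 0.8728, θ₂ = 0.0001, θ₃ = 0.3497

φ1=0.0° → target in arm frame (-0.0846, 0.0326)
  A cos θ + B sin θ = C:  0.2646·cos θ + -0.3829·sin θ = -0.1233
  θ1 = atan2(B,A) + arccos(C/0.4654) = 0.8728
φ2=120.0° → target in arm frame (0.0705, 0.0570)
  A=0.1095, B=-0.3829, C=(l²−L²−A²−y'²−z²)/(2L)=0.1094
  θ2 = atan2(B,A) + arccos(C/0.3982) = 0.0001
arm 3 (φ=240.0°): x'=0.0141, y'=-0.0896
  A=0.1659, B=-0.3829, C=(l²−L²−A²−y'²−z²)/(2L)=0.0247
  γ=atan2(-0.3829,0.1659)=-1.1619;  ψ=arccos(0.0592)=1.5115;  θ3=γ+ψ≈0.3497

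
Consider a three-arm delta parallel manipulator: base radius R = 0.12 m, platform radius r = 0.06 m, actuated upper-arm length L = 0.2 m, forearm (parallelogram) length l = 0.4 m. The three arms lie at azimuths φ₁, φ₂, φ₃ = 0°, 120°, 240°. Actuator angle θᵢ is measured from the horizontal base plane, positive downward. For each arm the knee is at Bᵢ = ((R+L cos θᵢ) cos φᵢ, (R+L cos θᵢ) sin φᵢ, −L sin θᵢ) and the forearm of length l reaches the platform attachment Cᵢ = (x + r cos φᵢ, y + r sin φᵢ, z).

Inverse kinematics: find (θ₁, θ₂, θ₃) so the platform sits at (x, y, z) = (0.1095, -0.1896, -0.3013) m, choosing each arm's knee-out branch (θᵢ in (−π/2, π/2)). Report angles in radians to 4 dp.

φ1=0.0° → target in arm frame (0.1095, -0.1896)
  A cos θ + B sin θ = C:  -0.0495·cos θ + -0.3013·sin θ = -0.0230
  √(A²+B²)=0.3053;  θ1 = -1.7336+1.6460 ≈ -0.0876
arm 2 (φ=120.0°): x'=-0.2189, y'=0.0000
  A cos θ + B sin θ = C:  0.2789·cos θ + -0.3013·sin θ = -0.1215
  √(A²+B²)=0.4106;  θ2 = -0.8239+1.8712 ≈ 1.0473
arm 3 (φ=240.0°): x'=0.1094, y'=0.1896
  e−x'=-0.0494;  (l²−L²−(e−x')²−y'²−z²)/2L = -0.0230
  θ3 = atan2(B,A) + arccos(C/0.3053) = -0.0874

θ₁ = -0.0876, θ₂ = 1.0473, θ₃ = -0.0874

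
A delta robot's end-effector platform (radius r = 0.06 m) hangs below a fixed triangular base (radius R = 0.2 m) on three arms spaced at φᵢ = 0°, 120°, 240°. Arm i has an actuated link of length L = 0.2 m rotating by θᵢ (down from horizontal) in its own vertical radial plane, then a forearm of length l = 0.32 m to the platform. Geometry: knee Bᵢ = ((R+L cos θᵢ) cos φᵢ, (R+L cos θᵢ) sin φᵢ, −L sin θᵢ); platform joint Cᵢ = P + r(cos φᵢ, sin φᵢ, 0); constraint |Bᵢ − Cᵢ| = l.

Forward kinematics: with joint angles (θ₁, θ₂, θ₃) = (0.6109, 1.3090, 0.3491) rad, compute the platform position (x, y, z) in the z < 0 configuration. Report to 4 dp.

φ1=0.0°: virtual centre (0.3038, 0.0000, -0.1147), radius l
φ2=120.0°: virtual centre (-0.0959, 0.1661, -0.1932), radius l
arm 3 at φ=240.0°: ρ3 = 0.3279;  S3 = (-0.1640, -0.2840, -0.0684)
eliminate P² terms by subtracting sphere 1 from 2 and 3
[-0.7994 0.3321 -0.1569]·P = -0.0314;  [-0.9356 -0.5680 0.0926]·P = 0.0068
det = 0.7648;  x = 0.0204+-0.0763z,  y = -0.0454+0.2888z
into |P−S₁|² = l²: 1.0892z² + 0.2465z + -0.0068 = 0;  Δ = 0.0905;  z = -0.2512 or 0.0250 → z<0 root = -0.2512
x = 0.0395, y = -0.1180

(0.0395, -0.1180, -0.2512)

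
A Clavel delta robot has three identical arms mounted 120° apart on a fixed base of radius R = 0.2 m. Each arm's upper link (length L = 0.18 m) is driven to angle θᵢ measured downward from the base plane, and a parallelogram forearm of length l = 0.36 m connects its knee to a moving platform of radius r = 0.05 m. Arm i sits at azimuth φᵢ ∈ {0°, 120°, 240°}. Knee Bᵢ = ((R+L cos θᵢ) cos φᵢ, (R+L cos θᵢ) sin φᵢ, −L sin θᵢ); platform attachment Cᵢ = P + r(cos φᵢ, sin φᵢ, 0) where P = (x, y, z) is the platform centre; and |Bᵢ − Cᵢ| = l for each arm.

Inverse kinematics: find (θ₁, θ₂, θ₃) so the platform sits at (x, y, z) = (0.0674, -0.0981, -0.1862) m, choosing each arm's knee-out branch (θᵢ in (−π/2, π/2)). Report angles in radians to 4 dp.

θ₁ = -0.2620, θ₂ = 1.0475, θ₃ = -0.0870

φ1=0.0° → target in arm frame (0.0674, -0.0981)
  e−x'=0.0826;  (l²−L²−(e−x')²−y'²−z²)/2L = 0.1280
  √(A²+B²)=0.2037;  θ1 = -1.1533+0.8913 ≈ -0.2620
rotate P by −φ2: (-0.1187, -0.0093, -0.1862)
  e−x'=0.2687;  (l²−L²−(e−x')²−y'²−z²)/2L = -0.0270
  γ=atan2(-0.1862,0.2687)=-0.6061;  ψ=arccos(-0.0827)=1.6536;  θ2=γ+ψ≈1.0475
φ3=240.0° → target in arm frame (0.0513, 0.1074)
  A=0.0987, B=-0.1862, C=(l²−L²−A²−y'²−z²)/(2L)=0.1146
  γ=atan2(-0.1862,0.0987)=-1.0832;  ψ=arccos(0.5435)=0.9962;  θ3=γ+ψ≈-0.0870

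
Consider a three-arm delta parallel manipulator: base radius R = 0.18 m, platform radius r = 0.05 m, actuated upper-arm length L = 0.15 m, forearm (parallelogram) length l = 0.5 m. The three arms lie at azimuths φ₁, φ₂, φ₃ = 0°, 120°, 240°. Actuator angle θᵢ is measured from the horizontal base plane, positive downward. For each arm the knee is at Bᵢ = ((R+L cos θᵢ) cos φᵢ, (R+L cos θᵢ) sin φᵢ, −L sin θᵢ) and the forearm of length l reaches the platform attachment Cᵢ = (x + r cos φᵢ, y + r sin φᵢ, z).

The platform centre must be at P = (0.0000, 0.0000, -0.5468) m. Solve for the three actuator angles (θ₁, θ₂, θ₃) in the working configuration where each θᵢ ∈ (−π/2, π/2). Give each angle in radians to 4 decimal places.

rotate P by −φ1: (0.0000, 0.0000, -0.5468)
  A cos θ + B sin θ = C:  0.1300·cos θ + -0.5468·sin θ = -0.2946
  √(A²+B²)=0.5620;  θ1 = -1.3374+2.1226 ≈ 0.7852
φ2=120.0° → target in arm frame (0.0000, 0.0000)
  A cos θ + B sin θ = C:  0.1300·cos θ + -0.5468·sin θ = -0.2946
  γ=atan2(-0.5468,0.1300)=-1.3374;  ψ=arccos(-0.5242)=2.1226;  θ2=γ+ψ≈0.7852
rotate P by −φ3: (0.0000, 0.0000, -0.5468)
  A cos θ + B sin θ = C:  0.1300·cos θ + -0.5468·sin θ = -0.2946
  θ3 = atan2(B,A) + arccos(C/0.5620) = 0.7852

θ₁ = 0.7852, θ₂ = 0.7852, θ₃ = 0.7852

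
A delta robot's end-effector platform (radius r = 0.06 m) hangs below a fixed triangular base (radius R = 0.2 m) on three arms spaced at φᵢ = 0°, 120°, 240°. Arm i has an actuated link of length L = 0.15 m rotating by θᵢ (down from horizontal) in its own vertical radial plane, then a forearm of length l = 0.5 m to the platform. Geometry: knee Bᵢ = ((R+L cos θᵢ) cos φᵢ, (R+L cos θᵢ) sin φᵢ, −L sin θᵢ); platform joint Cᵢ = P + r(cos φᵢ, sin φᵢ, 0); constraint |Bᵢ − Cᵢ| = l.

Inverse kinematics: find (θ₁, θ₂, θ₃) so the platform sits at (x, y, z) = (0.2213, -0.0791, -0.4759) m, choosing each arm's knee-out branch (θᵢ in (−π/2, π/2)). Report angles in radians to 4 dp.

arm 1 (φ=0.0°): x'=0.2213, y'=-0.0791
  e−x'=-0.0813;  (l²−L²−(e−x')²−y'²−z²)/2L = -0.0395
  √(A²+B²)=0.4828;  θ1 = -1.7400+1.6527 ≈ -0.0873
rotate P by −φ2: (-0.1792, -0.1521, -0.4759)
  A cos θ + B sin θ = C:  0.3192·cos θ + -0.4759·sin θ = -0.4132
  √(A²+B²)=0.5730;  θ2 = -0.9801+2.3763 ≈ 1.3963
rotate P by −φ3: (-0.0421, 0.2312, -0.4759)
  A=0.1821, B=-0.4759, C=(l²−L²−A²−y'²−z²)/(2L)=-0.2854
  θ3 = atan2(B,A) + arccos(C/0.5096) = 0.9600

θ₁ = -0.0873, θ₂ = 1.3963, θ₃ = 0.9600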